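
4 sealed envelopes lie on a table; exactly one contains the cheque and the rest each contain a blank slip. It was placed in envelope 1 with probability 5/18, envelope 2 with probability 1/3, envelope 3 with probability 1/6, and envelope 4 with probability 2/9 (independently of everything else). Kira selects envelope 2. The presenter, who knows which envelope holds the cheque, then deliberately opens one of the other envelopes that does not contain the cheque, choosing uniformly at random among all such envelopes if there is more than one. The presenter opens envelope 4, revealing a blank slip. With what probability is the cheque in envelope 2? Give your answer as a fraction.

Condition on the true location of the cheque.
If it is in envelope 1 (prior 5/18): the presenter has 2 equally likely choices, so probability 1/2; weight (5/18)·(1/2) = 5/36.
If it is in envelope 2 (prior 1/3): the presenter has 3 equally likely choices, so probability 1/3; weight (1/3)·(1/3) = 1/9.
If it is in envelope 3 (prior 1/6): the presenter has 2 equally likely choices, so probability 1/2; weight (1/6)·(1/2) = 1/12.
If it is in envelope 4 (prior 2/9): the presenter opened envelope 4, so this case is ruled out; weight (2/9)·0 = 0.
The weights sum to 1/3.
So P(the cheque in envelope 2 | the presenter opened envelope 4) = (1/9) / (1/3) = 1/3.

1/3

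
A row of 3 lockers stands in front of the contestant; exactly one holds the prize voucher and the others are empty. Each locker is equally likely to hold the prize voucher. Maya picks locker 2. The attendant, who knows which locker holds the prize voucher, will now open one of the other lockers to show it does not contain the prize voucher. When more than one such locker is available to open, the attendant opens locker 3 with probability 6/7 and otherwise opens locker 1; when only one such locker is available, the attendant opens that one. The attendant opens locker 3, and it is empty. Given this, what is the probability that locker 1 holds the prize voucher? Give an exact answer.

7/13

Condition on the true location of the prize voucher.
If it is in locker 1 (prior 1/3): only locker 3 is available, probability 1; weight (1/3)·1 = 1/3.
If it is in locker 2 (prior 1/3): locker 3 is available, opened with probability 6/7; weight (1/3)·(6/7) = 2/7.
If it is in locker 3 (prior 1/3): the attendant opened locker 3, so this case is ruled out; weight (1/3)·0 = 0.
The weights sum to 13/21.
So P(the prize voucher in locker 1 | the attendant opened locker 3) = (1/3) / (13/21) = 7/13.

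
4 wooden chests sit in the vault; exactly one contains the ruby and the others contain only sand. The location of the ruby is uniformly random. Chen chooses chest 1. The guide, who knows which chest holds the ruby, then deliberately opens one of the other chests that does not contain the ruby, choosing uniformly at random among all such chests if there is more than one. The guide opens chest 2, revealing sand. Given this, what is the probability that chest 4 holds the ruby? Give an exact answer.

Apply Bayes' rule, conditioning on where the ruby actually is.
If it is in chest 1 (prior 1/4): the guide has 3 equally likely choices, so probability 1/3; weight (1/4)·(1/3) = 1/12.
If it is in chest 2 (prior 1/4): the guide opened chest 2, so this case is ruled out; weight (1/4)·0 = 0.
If it is in either of chests 3 and 4 (prior 1/4 each): the guide has 2 equally likely choices, so probability 1/2; weight (1/4)·(1/2) = 1/8 each.
The weights sum to 1/3.
So P(the ruby in chest 4 | the guide opened chest 2) = (1/8) / (1/3) = 3/8.

3/8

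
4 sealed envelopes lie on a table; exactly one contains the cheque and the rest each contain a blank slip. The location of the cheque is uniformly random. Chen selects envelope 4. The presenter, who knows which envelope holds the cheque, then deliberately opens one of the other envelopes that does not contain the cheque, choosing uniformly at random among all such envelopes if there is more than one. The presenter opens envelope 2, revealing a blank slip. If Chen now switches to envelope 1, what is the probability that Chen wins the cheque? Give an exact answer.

Condition on the true location of the cheque.
If it is in either of envelopes 1 and 3 (prior 1/4 each): the presenter has 2 equally likely choices, so probability 1/2; weight (1/4)·(1/2) = 1/8 each.
If it is in envelope 2 (prior 1/4): the presenter opened envelope 2, so this case is ruled out; weight (1/4)·0 = 0.
If it is in envelope 4 (prior 1/4): the presenter has 3 equally likely choices, so probability 1/3; weight (1/4)·(1/3) = 1/12.
The weights sum to 1/3.
So P(the cheque in envelope 1 | the presenter opened envelope 2) = (1/8) / (1/3) = 3/8.

3/8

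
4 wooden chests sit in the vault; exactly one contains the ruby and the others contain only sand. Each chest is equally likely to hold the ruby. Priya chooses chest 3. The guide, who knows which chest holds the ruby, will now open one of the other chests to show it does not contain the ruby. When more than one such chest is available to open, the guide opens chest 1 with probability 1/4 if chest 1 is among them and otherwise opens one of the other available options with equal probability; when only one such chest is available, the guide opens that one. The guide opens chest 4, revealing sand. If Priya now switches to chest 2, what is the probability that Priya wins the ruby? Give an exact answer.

6/13

Consider each possible location of the ruby in turn.
If it is in chest 1 (prior 1/4): chest 1 holds the prize so is unavailable; the guide chooses uniformly among the 2 others, probability 1/2; weight (1/4)·(1/2) = 1/8.
If it is in chest 2 (prior 1/4): chest 1 is available but not opened, probability 3/4; weight (1/4)·(3/4) = 3/16.
If it is in chest 3 (prior 1/4): chest 1 is available but not opened; chest 4 gets probability (1 − 1/4)/2 = 3/8; weight (1/4)·(3/8) = 3/32.
If it is in chest 4 (prior 1/4): the guide opened chest 4, so this case is ruled out; weight (1/4)·0 = 0.
The weights sum to 13/32.
So P(the ruby in chest 2 | the guide opened chest 4) = (3/16) / (13/32) = 6/13.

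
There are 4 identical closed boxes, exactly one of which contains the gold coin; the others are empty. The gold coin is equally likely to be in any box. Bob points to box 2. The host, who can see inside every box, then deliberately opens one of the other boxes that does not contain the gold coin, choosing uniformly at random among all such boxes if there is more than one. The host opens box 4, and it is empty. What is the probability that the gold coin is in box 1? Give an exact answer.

3/8

Condition on the true location of the gold coin.
If it is in either of boxes 1 and 3 (prior 1/4 each): the host has 2 equally likely choices, so probability 1/2; weight (1/4)·(1/2) = 1/8 each.
If it is in box 2 (prior 1/4): the host has 3 equally likely choices, so probability 1/3; weight (1/4)·(1/3) = 1/12.
If it is in box 4 (prior 1/4): the host opened box 4, so this case is ruled out; weight (1/4)·0 = 0.
The weights sum to 1/3.
So P(the gold coin in box 1 | the host opened box 4) = (1/8) / (1/3) = 3/8.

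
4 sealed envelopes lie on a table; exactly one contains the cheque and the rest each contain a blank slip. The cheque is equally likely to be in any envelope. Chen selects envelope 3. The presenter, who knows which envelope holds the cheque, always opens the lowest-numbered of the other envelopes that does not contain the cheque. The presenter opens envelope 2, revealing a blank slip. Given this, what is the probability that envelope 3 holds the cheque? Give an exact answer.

Consider each possible location of the cheque in turn.
If it is in envelope 1 (prior 1/4): envelope 2 is the lowest-numbered option available, probability 1; weight (1/4)·1 = 1/4.
If it is in envelope 2 (prior 1/4): the presenter opened envelope 2, so this case is ruled out; weight (1/4)·0 = 0.
If it is in either of envelopes 3 and 4 (prior 1/4 each): the presenter would have opened envelope 1 instead, probability 0; weight (1/4)·0 = 0 each.
The weights sum to 1/4.
So P(the cheque in envelope 3 | the presenter opened envelope 2) = 0 / (1/4) = 0.

0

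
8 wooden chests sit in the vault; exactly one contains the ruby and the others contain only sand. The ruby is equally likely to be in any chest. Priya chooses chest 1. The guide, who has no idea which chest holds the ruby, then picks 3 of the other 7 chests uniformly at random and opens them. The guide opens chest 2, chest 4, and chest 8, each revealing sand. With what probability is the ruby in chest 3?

Because the guide chose which chests to open without knowing where the ruby is, the choice is independent of the prize location. Learning that none of the 3 opened chests holds the ruby simply rules out those 3 locations and leaves the remaining 5 chests still equally likely by symmetry.
So P(the ruby in chest 3) = 1/5.

1/5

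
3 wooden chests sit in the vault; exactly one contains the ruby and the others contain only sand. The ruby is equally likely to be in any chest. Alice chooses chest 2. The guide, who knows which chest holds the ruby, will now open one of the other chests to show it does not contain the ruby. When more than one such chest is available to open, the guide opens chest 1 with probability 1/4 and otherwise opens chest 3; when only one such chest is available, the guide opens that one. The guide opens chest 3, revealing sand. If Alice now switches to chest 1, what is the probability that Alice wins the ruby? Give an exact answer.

4/7

Apply Bayes' rule, conditioning on where the ruby actually is.
If it is in chest 1 (prior 1/3): only chest 3 is available, probability 1; weight (1/3)·1 = 1/3.
If it is in chest 2 (prior 1/3): chest 1 is available but not opened, probability 3/4; weight (1/3)·(3/4) = 1/4.
If it is in chest 3 (prior 1/3): the guide opened chest 3, so this case is ruled out; weight (1/3)·0 = 0.
The weights sum to 7/12.
So P(the ruby in chest 1 | the guide opened chest 3) = (1/3) / (7/12) = 4/7.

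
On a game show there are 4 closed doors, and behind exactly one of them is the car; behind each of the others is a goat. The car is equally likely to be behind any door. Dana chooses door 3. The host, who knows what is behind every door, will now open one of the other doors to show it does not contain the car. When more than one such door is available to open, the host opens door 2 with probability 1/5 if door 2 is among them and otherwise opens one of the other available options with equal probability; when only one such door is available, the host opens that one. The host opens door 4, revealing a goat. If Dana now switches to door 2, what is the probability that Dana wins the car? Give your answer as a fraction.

Condition on the true location of the car.
If it is behind door 1 (prior 1/4): door 2 is available but not opened, probability 4/5; weight (1/4)·(4/5) = 1/5.
If it is behind door 2 (prior 1/4): door 2 holds the prize so is unavailable; the host chooses uniformly among the 2 others, probability 1/2; weight (1/4)·(1/2) = 1/8.
If it is behind door 3 (prior 1/4): door 2 is available but not opened; door 4 gets probability (1 − 1/5)/2 = 2/5; weight (1/4)·(2/5) = 1/10.
If it is behind door 4 (prior 1/4): the host opened door 4, so this case is ruled out; weight (1/4)·0 = 0.
The weights sum to 17/40.
So P(the car behind door 2 | the host opened door 4) = (1/8) / (17/40) = 5/17.

5/17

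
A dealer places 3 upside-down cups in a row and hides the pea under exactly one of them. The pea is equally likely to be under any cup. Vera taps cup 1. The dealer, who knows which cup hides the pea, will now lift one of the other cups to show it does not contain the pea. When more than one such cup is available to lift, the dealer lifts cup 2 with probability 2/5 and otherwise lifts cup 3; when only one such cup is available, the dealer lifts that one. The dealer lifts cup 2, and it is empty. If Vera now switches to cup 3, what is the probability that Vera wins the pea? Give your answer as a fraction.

5/7

Consider each possible location of the pea in turn.
If it is under cup 1 (prior 1/3): cup 2 is available, opened with probability 2/5; weight (1/3)·(2/5) = 2/15.
If it is under cup 2 (prior 1/3): the dealer opened cup 2, so this case is ruled out; weight (1/3)·0 = 0.
If it is under cup 3 (prior 1/3): only cup 2 is available, probability 1; weight (1/3)·1 = 1/3.
The weights sum to 7/15.
So P(the pea under cup 3 | the dealer opened cup 2) = (1/3) / (7/15) = 5/7.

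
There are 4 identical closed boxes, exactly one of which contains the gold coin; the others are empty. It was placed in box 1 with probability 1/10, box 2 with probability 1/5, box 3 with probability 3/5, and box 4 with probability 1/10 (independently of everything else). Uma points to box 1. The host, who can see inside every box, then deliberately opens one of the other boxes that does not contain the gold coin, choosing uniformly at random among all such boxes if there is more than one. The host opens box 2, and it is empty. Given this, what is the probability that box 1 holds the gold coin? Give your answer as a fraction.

2/23

Apply Bayes' rule, conditioning on where the gold coin actually is.
If it is in box 1 (prior 1/10): the host has 3 equally likely choices, so probability 1/3; weight (1/10)·(1/3) = 1/30.
If it is in box 2 (prior 1/5): the host opened box 2, so this case is ruled out; weight (1/5)·0 = 0.
If it is in box 3 (prior 3/5): the host has 2 equally likely choices, so probability 1/2; weight (3/5)·(1/2) = 3/10.
If it is in box 4 (prior 1/10): the host has 2 equally likely choices, so probability 1/2; weight (1/10)·(1/2) = 1/20.
The weights sum to 23/60.
So P(the gold coin in box 1 | the host opened box 2) = (1/30) / (23/60) = 2/23.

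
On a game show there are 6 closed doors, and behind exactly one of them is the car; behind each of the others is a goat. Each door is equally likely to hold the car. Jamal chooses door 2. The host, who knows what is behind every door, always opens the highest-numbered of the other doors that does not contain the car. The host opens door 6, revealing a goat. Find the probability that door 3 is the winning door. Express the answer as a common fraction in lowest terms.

Condition on the true location of the car.
If it is behind any of doors 1, 2, 3, 4, and 5 (prior 1/6 each): door 6 is the highest-numbered option available, probability 1; weight (1/6)·1 = 1/6 each.
If it is behind door 6 (prior 1/6): the host opened door 6, so this case is ruled out; weight (1/6)·0 = 0.
The weights sum to 5/6.
So P(the car behind door 3 | the host opened door 6) = (1/6) / (5/6) = 1/5.

1/5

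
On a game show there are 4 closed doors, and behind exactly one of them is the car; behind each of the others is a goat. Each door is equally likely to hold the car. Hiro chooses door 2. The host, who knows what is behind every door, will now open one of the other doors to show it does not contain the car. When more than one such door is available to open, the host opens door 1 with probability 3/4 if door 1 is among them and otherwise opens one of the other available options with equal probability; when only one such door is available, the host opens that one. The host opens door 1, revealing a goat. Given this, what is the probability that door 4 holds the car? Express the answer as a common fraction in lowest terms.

Condition on the true location of the car.
If it is behind door 1 (prior 1/4): the host opened door 1, so this case is ruled out; weight (1/4)·0 = 0.
If it is behind any of doors 2, 3, and 4 (prior 1/4 each): door 1 is available, opened with probability 3/4; weight (1/4)·(3/4) = 3/16 each.
The weights sum to 9/16.
So P(the car behind door 4 | the host opened door 1) = (3/16) / (9/16) = 1/3.

1/3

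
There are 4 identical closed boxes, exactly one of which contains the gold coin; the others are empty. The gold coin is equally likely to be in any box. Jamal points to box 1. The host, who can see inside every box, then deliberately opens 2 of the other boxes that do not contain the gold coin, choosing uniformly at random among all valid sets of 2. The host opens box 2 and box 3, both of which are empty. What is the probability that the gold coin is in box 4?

Apply Bayes' rule, conditioning on where the gold coin actually is.
If it is in box 1 (prior 1/4): the host has 3 equally likely choices, so probability 1/3; weight (1/4)·(1/3) = 1/12.
If it is in either of boxes 2 and 3 (prior 1/4 each): that box was opened and seen not to hold the prize — ruled out; weight (1/4)·0 = 0 each.
If it is in box 4 (prior 1/4): the host has no choice, probability 1; weight (1/4)·1 = 1/4.
The weights sum to 1/3.
So P(the gold coin in box 4 | the host opened box 2 and box 3) = (1/4) / (1/3) = 3/4.

3/4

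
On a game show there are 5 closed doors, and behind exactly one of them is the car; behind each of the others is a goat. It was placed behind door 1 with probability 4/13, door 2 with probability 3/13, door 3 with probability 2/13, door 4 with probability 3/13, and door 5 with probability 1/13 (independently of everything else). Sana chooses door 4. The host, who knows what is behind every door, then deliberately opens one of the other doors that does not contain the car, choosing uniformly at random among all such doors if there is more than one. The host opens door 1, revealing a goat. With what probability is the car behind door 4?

Condition on the true location of the car.
If it is behind door 1 (prior 4/13): the host opened door 1, so this case is ruled out; weight (4/13)·0 = 0.
If it is behind door 2 (prior 3/13): the host has 3 equally likely choices, so probability 1/3; weight (3/13)·(1/3) = 1/13.
If it is behind door 3 (prior 2/13): the host has 3 equally likely choices, so probability 1/3; weight (2/13)·(1/3) = 2/39.
If it is behind door 4 (prior 3/13): the host has 4 equally likely choices, so probability 1/4; weight (3/13)·(1/4) = 3/52.
If it is behind door 5 (prior 1/13): the host has 3 equally likely choices, so probability 1/3; weight (1/13)·(1/3) = 1/39.
The weights sum to 11/52.
So P(the car behind door 4 | the host opened door 1) = (3/52) / (11/52) = 3/11.

3/11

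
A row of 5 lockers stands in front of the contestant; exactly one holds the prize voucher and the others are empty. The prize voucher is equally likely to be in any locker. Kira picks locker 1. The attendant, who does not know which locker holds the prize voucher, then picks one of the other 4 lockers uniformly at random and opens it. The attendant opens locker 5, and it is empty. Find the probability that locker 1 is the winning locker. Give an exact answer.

Apply Bayes' rule, conditioning on where the prize voucher actually is.
If it is in any of lockers 1, 2, 3, and 4 (prior 1/5 each): the attendant picks locker 5 with probability 1/4 regardless, and it is not the prize; weight (1/5)·(1/4) = 1/20 each.
If it is in locker 5 (prior 1/5): the attendant opened locker 5, so this case is ruled out; weight (1/5)·0 = 0.
The weights sum to 1/5.
So P(the prize voucher in locker 1 | the attendant opened locker 5) = (1/20) / (1/5) = 1/4.

1/4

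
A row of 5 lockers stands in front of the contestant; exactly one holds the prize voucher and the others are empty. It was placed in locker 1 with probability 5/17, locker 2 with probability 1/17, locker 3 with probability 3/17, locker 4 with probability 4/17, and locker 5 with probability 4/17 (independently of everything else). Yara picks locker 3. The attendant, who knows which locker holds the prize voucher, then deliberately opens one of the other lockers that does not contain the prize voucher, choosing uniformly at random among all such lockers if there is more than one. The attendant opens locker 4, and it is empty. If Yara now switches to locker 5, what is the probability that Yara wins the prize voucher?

Condition on the true location of the prize voucher.
If it is in locker 1 (prior 5/17): the attendant has 3 equally likely choices, so probability 1/3; weight (5/17)·(1/3) = 5/51.
If it is in locker 2 (prior 1/17): the attendant has 3 equally likely choices, so probability 1/3; weight (1/17)·(1/3) = 1/51.
If it is in locker 3 (prior 3/17): the attendant has 4 equally likely choices, so probability 1/4; weight (3/17)·(1/4) = 3/68.
If it is in locker 4 (prior 4/17): the attendant opened locker 4, so this case is ruled out; weight (4/17)·0 = 0.
If it is in locker 5 (prior 4/17): the attendant has 3 equally likely choices, so probability 1/3; weight (4/17)·(1/3) = 4/51.
The weights sum to 49/204.
So P(the prize voucher in locker 5 | the attendant opened locker 4) = (4/51) / (49/204) = 16/49.

16/49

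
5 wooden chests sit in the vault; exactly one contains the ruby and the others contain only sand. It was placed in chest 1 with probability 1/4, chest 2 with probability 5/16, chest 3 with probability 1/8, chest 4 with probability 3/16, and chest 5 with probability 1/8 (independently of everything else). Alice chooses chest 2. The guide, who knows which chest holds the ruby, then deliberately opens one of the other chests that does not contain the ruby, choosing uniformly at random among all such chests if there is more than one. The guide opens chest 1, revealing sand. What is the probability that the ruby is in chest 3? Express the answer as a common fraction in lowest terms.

Consider each possible location of the ruby in turn.
If it is in chest 1 (prior 1/4): the guide opened chest 1, so this case is ruled out; weight (1/4)·0 = 0.
If it is in chest 2 (prior 5/16): the guide has 4 equally likely choices, so probability 1/4; weight (5/16)·(1/4) = 5/64.
If it is in either of chests 3 and 5 (prior 1/8 each): the guide has 3 equally likely choices, so probability 1/3; weight (1/8)·(1/3) = 1/24 each.
If it is in chest 4 (prior 3/16): the guide has 3 equally likely choices, so probability 1/3; weight (3/16)·(1/3) = 1/16.
The weights sum to 43/192.
So P(the ruby in chest 3 | the guide opened chest 1) = (1/24) / (43/192) = 8/43.

8/43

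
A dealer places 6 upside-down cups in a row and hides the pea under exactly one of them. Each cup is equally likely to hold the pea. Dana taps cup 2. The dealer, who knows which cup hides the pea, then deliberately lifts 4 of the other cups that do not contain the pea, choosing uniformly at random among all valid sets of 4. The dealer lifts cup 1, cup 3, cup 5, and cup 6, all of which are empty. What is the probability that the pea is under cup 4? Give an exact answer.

5/6

Apply Bayes' rule, conditioning on where the pea actually is.
If it is under any of cups 1, 3, 5, and 6 (prior 1/6 each): that cup was opened and seen not to hold the prize — ruled out; weight (1/6)·0 = 0 each.
If it is under cup 2 (prior 1/6): the dealer has 5 equally likely choices, so probability 1/5; weight (1/6)·(1/5) = 1/30.
If it is under cup 4 (prior 1/6): the dealer has no choice, probability 1; weight (1/6)·1 = 1/6.
The weights sum to 1/5.
So P(the pea under cup 4 | the dealer opened cup 1, cup 3, cup 5, and cup 6) = (1/6) / (1/5) = 5/6.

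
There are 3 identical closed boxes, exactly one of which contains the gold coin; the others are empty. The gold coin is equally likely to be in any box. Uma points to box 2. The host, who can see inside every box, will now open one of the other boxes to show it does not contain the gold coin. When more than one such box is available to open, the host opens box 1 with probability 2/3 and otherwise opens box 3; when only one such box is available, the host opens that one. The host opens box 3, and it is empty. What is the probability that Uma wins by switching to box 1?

Apply Bayes' rule, conditioning on where the gold coin actually is.
If it is in box 1 (prior 1/3): only box 3 is available, probability 1; weight (1/3)·1 = 1/3.
If it is in box 2 (prior 1/3): box 1 is available but not opened, probability 1/3; weight (1/3)·(1/3) = 1/9.
If it is in box 3 (prior 1/3): the host opened box 3, so this case is ruled out; weight (1/3)·0 = 0.
The weights sum to 4/9.
So P(the gold coin in box 1 | the host opened box 3) = (1/3) / (4/9) = 3/4.

3/4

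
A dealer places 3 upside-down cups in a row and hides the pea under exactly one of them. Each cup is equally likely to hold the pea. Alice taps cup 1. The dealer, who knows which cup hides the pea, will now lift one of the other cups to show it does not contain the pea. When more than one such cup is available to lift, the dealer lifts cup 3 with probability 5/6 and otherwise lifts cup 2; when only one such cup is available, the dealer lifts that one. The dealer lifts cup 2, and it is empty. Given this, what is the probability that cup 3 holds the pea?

6/7

Condition on the true location of the pea.
If it is under cup 1 (prior 1/3): cup 3 is available but not opened, probability 1/6; weight (1/3)·(1/6) = 1/18.
If it is under cup 2 (prior 1/3): the dealer opened cup 2, so this case is ruled out; weight (1/3)·0 = 0.
If it is under cup 3 (prior 1/3): only cup 2 is available, probability 1; weight (1/3)·1 = 1/3.
The weights sum to 7/18.
So P(the pea under cup 3 | the dealer opened cup 2) = (1/3) / (7/18) = 6/7.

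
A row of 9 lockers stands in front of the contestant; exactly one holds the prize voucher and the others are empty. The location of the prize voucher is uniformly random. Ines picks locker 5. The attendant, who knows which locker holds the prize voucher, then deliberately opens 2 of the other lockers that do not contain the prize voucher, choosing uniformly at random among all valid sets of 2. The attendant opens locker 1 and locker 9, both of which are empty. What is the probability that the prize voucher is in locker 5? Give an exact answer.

1/9

Condition on the true location of the prize voucher.
If it is in either of lockers 1 and 9 (prior 1/9 each): that locker was opened and seen not to hold the prize — ruled out; weight (1/9)·0 = 0 each.
If it is in any of lockers 2, 3, 4, 6, 7, and 8 (prior 1/9 each): the attendant has 21 equally likely choices, so probability 1/21; weight (1/9)·(1/21) = 1/189 each.
If it is in locker 5 (prior 1/9): the attendant has 28 equally likely choices, so probability 1/28; weight (1/9)·(1/28) = 1/252.
The weights sum to 1/28.
So P(the prize voucher in locker 5 | the attendant opened locker 1 and locker 9) = (1/252) / (1/28) = 1/9.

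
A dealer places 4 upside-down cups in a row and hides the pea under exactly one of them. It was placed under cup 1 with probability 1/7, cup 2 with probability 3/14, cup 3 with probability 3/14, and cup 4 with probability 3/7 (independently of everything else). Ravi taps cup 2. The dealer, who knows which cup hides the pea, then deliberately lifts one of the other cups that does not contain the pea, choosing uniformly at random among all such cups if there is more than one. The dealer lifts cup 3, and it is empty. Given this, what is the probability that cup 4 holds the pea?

3/5

Consider each possible location of the pea in turn.
If it is under cup 1 (prior 1/7): the dealer has 2 equally likely choices, so probability 1/2; weight (1/7)·(1/2) = 1/14.
If it is under cup 2 (prior 3/14): the dealer has 3 equally likely choices, so probability 1/3; weight (3/14)·(1/3) = 1/14.
If it is under cup 3 (prior 3/14): the dealer opened cup 3, so this case is ruled out; weight (3/14)·0 = 0.
If it is under cup 4 (prior 3/7): the dealer has 2 equally likely choices, so probability 1/2; weight (3/7)·(1/2) = 3/14.
The weights sum to 5/14.
So P(the pea under cup 4 | the dealer opened cup 3) = (3/14) / (5/14) = 3/5.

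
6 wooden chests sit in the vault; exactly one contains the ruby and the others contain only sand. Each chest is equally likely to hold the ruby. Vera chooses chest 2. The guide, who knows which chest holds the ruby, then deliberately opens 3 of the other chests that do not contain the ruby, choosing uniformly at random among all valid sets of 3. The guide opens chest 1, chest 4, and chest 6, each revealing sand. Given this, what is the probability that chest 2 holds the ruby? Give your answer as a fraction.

1/6

Apply Bayes' rule, conditioning on where the ruby actually is.
If it is in any of chests 1, 4, and 6 (prior 1/6 each): that chest was opened and seen not to hold the prize — ruled out; weight (1/6)·0 = 0 each.
If it is in chest 2 (prior 1/6): the guide has 10 equally likely choices, so probability 1/10; weight (1/6)·(1/10) = 1/60.
If it is in either of chests 3 and 5 (prior 1/6 each): the guide has 4 equally likely choices, so probability 1/4; weight (1/6)·(1/4) = 1/24 each.
The weights sum to 1/10.
So P(the ruby in chest 2 | the guide opened chest 1, chest 4, and chest 6) = (1/60) / (1/10) = 1/6.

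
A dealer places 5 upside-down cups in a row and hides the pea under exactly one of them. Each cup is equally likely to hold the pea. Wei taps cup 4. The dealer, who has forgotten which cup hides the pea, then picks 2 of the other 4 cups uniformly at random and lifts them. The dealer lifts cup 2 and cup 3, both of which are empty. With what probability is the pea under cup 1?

Because the dealer chose which cups to lift without knowing where the pea is, the choice is independent of the prize location. Learning that none of the 2 opened cups holds the pea simply rules out those 2 locations and leaves the remaining 3 cups still equally likely by symmetry.
So P(the pea under cup 1) = 1/3.

1/3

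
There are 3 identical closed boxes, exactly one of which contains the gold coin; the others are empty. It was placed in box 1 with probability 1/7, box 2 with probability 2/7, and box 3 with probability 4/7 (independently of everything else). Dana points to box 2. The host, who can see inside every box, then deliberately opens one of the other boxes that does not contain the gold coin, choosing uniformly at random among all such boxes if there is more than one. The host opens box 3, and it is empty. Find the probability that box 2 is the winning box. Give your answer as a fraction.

1/2

Apply Bayes' rule, conditioning on where the gold coin actually is.
If it is in box 1 (prior 1/7): the host has no choice, probability 1; weight (1/7)·1 = 1/7.
If it is in box 2 (prior 2/7): the host has 2 equally likely choices, so probability 1/2; weight (2/7)·(1/2) = 1/7.
If it is in box 3 (prior 4/7): the host opened box 3, so this case is ruled out; weight (4/7)·0 = 0.
The weights sum to 2/7.
So P(the gold coin in box 2 | the host opened box 3) = (1/7) / (2/7) = 1/2.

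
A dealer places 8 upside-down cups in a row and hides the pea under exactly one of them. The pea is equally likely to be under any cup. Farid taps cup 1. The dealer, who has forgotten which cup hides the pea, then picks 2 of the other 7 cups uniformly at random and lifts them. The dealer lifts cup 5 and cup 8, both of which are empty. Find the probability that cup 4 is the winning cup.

1/6

Condition on the true location of the pea.
If it is under any of cups 1, 2, 3, 4, 6, and 7 (prior 1/8 each): the dealer picks exactly this set with probability 1/21 regardless, and none is the prize; weight (1/8)·(1/21) = 1/168 each.
If it is under either of cups 5 and 8 (prior 1/8 each): that cup was opened and seen not to hold the prize — ruled out; weight (1/8)·0 = 0 each.
The weights sum to 1/28.
So P(the pea under cup 4 | the dealer opened cup 5 and cup 8) = (1/168) / (1/28) = 1/6.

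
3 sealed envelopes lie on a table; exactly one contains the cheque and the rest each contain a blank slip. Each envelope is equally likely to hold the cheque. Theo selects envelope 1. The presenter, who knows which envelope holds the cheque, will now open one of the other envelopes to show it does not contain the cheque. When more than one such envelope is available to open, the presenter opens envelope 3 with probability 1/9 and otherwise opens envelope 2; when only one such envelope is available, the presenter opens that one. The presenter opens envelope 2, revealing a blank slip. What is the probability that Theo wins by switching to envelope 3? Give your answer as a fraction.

9/17

Consider each possible location of the cheque in turn.
If it is in envelope 1 (prior 1/3): envelope 3 is available but not opened, probability 8/9; weight (1/3)·(8/9) = 8/27.
If it is in envelope 2 (prior 1/3): the presenter opened envelope 2, so this case is ruled out; weight (1/3)·0 = 0.
If it is in envelope 3 (prior 1/3): only envelope 2 is available, probability 1; weight (1/3)·1 = 1/3.
The weights sum to 17/27.
So P(the cheque in envelope 3 | the presenter opened envelope 2) = (1/3) / (17/27) = 9/17.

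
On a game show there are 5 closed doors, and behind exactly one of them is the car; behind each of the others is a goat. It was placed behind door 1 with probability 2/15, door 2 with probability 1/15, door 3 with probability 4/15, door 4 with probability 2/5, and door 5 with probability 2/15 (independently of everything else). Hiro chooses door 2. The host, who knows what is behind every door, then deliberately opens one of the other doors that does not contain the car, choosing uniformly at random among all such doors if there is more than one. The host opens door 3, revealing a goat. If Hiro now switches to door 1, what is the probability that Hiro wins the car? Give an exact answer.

Apply Bayes' rule, conditioning on where the car actually is.
If it is behind either of doors 1 and 5 (prior 2/15 each): the host has 3 equally likely choices, so probability 1/3; weight (2/15)·(1/3) = 2/45 each.
If it is behind door 2 (prior 1/15): the host has 4 equally likely choices, so probability 1/4; weight (1/15)·(1/4) = 1/60.
If it is behind door 3 (prior 4/15): the host opened door 3, so this case is ruled out; weight (4/15)·0 = 0.
If it is behind door 4 (prior 2/5): the host has 3 equally likely choices, so probability 1/3; weight (2/5)·(1/3) = 2/15.
The weights sum to 43/180.
So P(the car behind door 1 | the host opened door 3) = (2/45) / (43/180) = 8/43.

8/43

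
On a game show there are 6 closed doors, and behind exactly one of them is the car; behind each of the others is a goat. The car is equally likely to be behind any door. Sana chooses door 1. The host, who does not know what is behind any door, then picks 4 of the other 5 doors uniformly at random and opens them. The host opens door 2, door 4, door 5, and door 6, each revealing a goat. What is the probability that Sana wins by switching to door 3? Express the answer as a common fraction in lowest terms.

Condition on the true location of the car.
If it is behind either of doors 1 and 3 (prior 1/6 each): the host picks exactly this set with probability 1/5 regardless, and none is the prize; weight (1/6)·(1/5) = 1/30 each.
If it is behind any of doors 2, 4, 5, and 6 (prior 1/6 each): that door was opened and seen not to hold the prize — ruled out; weight (1/6)·0 = 0 each.
The weights sum to 1/15.
So P(the car behind door 3 | the host opened door 2, door 4, door 5, and door 6) = (1/30) / (1/15) = 1/2.

1/2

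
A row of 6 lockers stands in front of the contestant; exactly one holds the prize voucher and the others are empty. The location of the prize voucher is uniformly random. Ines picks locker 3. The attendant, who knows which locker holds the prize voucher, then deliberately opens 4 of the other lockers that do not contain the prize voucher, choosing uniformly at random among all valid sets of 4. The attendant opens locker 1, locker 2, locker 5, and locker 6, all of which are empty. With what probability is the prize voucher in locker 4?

5/6

Apply Bayes' rule, conditioning on where the prize voucher actually is.
If it is in any of lockers 1, 2, 5, and 6 (prior 1/6 each): that locker was opened and seen not to hold the prize — ruled out; weight (1/6)·0 = 0 each.
If it is in locker 3 (prior 1/6): the attendant has 5 equally likely choices, so probability 1/5; weight (1/6)·(1/5) = 1/30.
If it is in locker 4 (prior 1/6): the attendant has no choice, probability 1; weight (1/6)·1 = 1/6.
The weights sum to 1/5.
So P(the prize voucher in locker 4 | the attendant opened locker 1, locker 2, locker 5, and locker 6) = (1/6) / (1/5) = 5/6.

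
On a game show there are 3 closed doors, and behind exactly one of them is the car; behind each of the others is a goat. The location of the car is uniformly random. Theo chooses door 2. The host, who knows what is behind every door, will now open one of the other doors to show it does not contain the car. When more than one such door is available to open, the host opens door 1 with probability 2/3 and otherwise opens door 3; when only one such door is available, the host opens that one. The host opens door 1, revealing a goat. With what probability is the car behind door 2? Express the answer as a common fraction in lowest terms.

2/5

Consider each possible location of the car in turn.
If it is behind door 1 (prior 1/3): the host opened door 1, so this case is ruled out; weight (1/3)·0 = 0.
If it is behind door 2 (prior 1/3): door 1 is available, opened with probability 2/3; weight (1/3)·(2/3) = 2/9.
If it is behind door 3 (prior 1/3): only door 1 is available, probability 1; weight (1/3)·1 = 1/3.
The weights sum to 5/9.
So P(the car behind door 2 | the host opened door 1) = (2/9) / (5/9) = 2/5.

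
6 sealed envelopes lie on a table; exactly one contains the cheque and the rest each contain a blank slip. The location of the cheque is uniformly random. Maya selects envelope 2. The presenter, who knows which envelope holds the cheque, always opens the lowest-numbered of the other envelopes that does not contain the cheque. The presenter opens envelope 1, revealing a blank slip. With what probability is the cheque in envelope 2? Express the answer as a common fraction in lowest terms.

Consider each possible location of the cheque in turn.
If it is in envelope 1 (prior 1/6): the presenter opened envelope 1, so this case is ruled out; weight (1/6)·0 = 0.
If it is in any of envelopes 2, 3, 4, 5, and 6 (prior 1/6 each): envelope 1 is the lowest-numbered option available, probability 1; weight (1/6)·1 = 1/6 each.
The weights sum to 5/6.
So P(the cheque in envelope 2 | the presenter opened envelope 1) = (1/6) / (5/6) = 1/5.

1/5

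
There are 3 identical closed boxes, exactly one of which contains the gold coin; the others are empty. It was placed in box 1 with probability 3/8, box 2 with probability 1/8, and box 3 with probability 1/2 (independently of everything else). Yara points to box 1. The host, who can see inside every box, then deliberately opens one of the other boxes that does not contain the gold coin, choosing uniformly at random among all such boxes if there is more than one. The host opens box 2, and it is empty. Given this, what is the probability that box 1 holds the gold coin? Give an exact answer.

3/11

Consider each possible location of the gold coin in turn.
If it is in box 1 (prior 3/8): the host has 2 equally likely choices, so probability 1/2; weight (3/8)·(1/2) = 3/16.
If it is in box 2 (prior 1/8): the host opened box 2, so this case is ruled out; weight (1/8)·0 = 0.
If it is in box 3 (prior 1/2): the host has no choice, probability 1; weight (1/2)·1 = 1/2.
The weights sum to 11/16.
So P(the gold coin in box 1 | the host opened box 2) = (3/16) / (11/16) = 3/11.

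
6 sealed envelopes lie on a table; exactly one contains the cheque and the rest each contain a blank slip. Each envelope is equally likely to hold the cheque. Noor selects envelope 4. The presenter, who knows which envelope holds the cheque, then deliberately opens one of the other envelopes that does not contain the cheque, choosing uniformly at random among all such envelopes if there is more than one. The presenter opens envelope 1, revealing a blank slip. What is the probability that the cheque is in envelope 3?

5/24

Apply Bayes' rule, conditioning on where the cheque actually is.
If it is in envelope 1 (prior 1/6): the presenter opened envelope 1, so this case is ruled out; weight (1/6)·0 = 0.
If it is in any of envelopes 2, 3, 5, and 6 (prior 1/6 each): the presenter has 4 equally likely choices, so probability 1/4; weight (1/6)·(1/4) = 1/24 each.
If it is in envelope 4 (prior 1/6): the presenter has 5 equally likely choices, so probability 1/5; weight (1/6)·(1/5) = 1/30.
The weights sum to 1/5.
So P(the cheque in envelope 3 | the presenter opened envelope 1) = (1/24) / (1/5) = 5/24.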